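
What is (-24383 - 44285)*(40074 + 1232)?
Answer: -2836400408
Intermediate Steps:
(-24383 - 44285)*(40074 + 1232) = -68668*41306 = -2836400408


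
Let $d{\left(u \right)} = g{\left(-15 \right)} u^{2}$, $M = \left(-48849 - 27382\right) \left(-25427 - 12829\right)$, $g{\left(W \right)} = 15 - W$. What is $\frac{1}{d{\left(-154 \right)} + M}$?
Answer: $\frac{1}{2917004616} \approx 3.4282 \cdot 10^{-10}$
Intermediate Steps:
$M = 2916293136$ ($M = \left(-76231\right) \left(-38256\right) = 2916293136$)
$d{\left(u \right)} = 30 u^{2}$ ($d{\left(u \right)} = \left(15 - -15\right) u^{2} = \left(15 + 15\right) u^{2} = 30 u^{2}$)
$\frac{1}{d{\left(-154 \right)} + M} = \frac{1}{30 \left(-154\right)^{2} + 2916293136} = \frac{1}{30 \cdot 23716 + 2916293136} = \frac{1}{711480 + 2916293136} = \frac{1}{2917004616}$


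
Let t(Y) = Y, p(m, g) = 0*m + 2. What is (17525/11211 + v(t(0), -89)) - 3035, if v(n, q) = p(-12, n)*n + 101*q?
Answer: -134783539/11211 ≈ -12022.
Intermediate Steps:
p(m, g) = 2 (p(m, g) = 0 + 2 = 2)
v(n, q) = 2*n + 101*q
(17525/11211 + v(t(0), -89)) - 3035 = (17525/11211 + (2*0 + 101*(-89))) - 3035 = (17525*(1/11211) + (0 - 8989)) - 3035 = (17525/11211 - 8989) - 3035 = -100758154/11211 - 3035 = -134783539/11211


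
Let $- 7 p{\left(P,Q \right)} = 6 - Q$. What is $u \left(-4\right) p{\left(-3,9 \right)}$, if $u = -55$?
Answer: $\frac{660}{7} \approx 94.286$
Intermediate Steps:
$p{\left(P,Q \right)} = - \frac{6}{7} + \frac{Q}{7}$ ($p{\left(P,Q \right)} = - \frac{6 - Q}{7} = - \frac{6}{7} + \frac{Q}{7}$)
$u \left(-4\right) p{\left(-3,9 \right)} = \left(-55\right) \left(-4\right) \left(- \frac{6}{7} + \frac{1}{7} \cdot 9\right) = 220 \left(- \frac{6}{7} + \frac{9}{7}\right) = 220 \cdot \frac{3}{7} = \frac{660}{7}$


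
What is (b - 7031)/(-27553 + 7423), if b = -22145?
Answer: 14588/10065 ≈ 1.4494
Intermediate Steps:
(b - 7031)/(-27553 + 7423) = (-22145 - 7031)/(-27553 + 7423) = -29176/(-20130) = -29176*(-1/20130) = 14588/10065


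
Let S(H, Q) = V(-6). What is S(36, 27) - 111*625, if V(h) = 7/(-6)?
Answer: -416257/6 ≈ -69376.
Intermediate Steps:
V(h) = -7/6 (V(h) = 7*(-⅙) = -7/6)
S(H, Q) = -7/6
S(36, 27) - 111*625 = -7/6 - 111*625 = -7/6 - 69375 = -416257/6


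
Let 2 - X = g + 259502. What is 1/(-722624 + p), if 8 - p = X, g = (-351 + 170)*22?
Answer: -1/467098 ≈ -2.1409e-6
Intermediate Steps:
g = -3982 (g = -181*22 = -3982)
X = -255518 (X = 2 - (-3982 + 259502) = 2 - 1*255520 = 2 - 255520 = -255518)
p = 255526 (p = 8 - 1*(-255518) = 8 + 255518 = 255526)
1/(-722624 + p) = 1/(-722624 + 255526) = 1/(-467098) = -1/467098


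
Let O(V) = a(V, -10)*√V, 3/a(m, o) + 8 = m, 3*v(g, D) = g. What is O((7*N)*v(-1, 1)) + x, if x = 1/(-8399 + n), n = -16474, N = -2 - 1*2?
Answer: -1/24873 + 3*√21/2 ≈ 6.8738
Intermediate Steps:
v(g, D) = g/3
N = -4 (N = -2 - 2 = -4)
a(m, o) = 3/(-8 + m)
x = -1/24873 (x = 1/(-8399 - 16474) = 1/(-24873) = -1/24873 ≈ -4.0204e-5)
O(V) = 3*√V/(-8 + V) (O(V) = (3/(-8 + V))*√V = 3*√V/(-8 + V))
O((7*N)*v(-1, 1)) + x = 3*√((7*(-4))*((⅓)*(-1)))/(-8 + (7*(-4))*((⅓)*(-1))) - 1/24873 = 3*√(-28*(-⅓))/(-8 - 28*(-⅓)) - 1/24873 = 3*√(28/3)/(-8 + 28/3) - 1/24873 = 3*(2*√21/3)/(4/3) - 1/24873 = 3*(2*√21/3)*(¾) - 1/24873 = 3*√21/2 - 1/24873 = -1/24873 + 3*√21/2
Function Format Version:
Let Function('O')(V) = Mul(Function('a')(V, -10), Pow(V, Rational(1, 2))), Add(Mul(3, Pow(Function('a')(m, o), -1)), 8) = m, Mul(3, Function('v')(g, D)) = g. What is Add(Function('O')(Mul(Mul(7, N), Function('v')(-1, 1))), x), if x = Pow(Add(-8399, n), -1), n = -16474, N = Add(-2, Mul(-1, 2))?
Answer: Add(Rational(-1, 24873), Mul(Rational(3, 2), Pow(21, Rational(1, 2)))) ≈ 6.8738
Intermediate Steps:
Function('v')(g, D) = Mul(Rational(1, 3), g)
N = -4 (N = Add(-2, -2) = -4)
Function('a')(m, o) = Mul(3, Pow(Add(-8, m), -1))
x = Rational(-1, 24873) (x = Pow(Add(-8399, -16474), -1) = Pow(-24873, -1) = Rational(-1, 24873) ≈ -4.0204e-5)
Function('O')(V) = Mul(3, Pow(V, Rational(1, 2)), Pow(Add(-8, V), -1)) (Function('O')(V) = Mul(Mul(3, Pow(Add(-8, V), -1)), Pow(V, Rational(1, 2))) = Mul(3, Pow(V, Rational(1, 2)), Pow(Add(-8, V), -1)))
Add(Function('O')(Mul(Mul(7, N), Function('v')(-1, 1))), x) = Add(Mul(3, Pow(Mul(Mul(7, -4), Mul(Rational(1, 3), -1)), Rational(1, 2)), Pow(Add(-8, Mul(Mul(7, -4), Mul(Rational(1, 3), -1))), -1)), Rational(-1, 24873)) = Add(Mul(3, Pow(Mul(-28, Rational(-1, 3)), Rational(1, 2)), Pow(Add(-8, Mul(-28, Rational(-1, 3))), -1)), Rational(-1, 24873)) = Add(Mul(3, Pow(Rational(28, 3), Rational(1, 2)), Pow(Add(-8, Rational(28, 3)), -1)), Rational(-1, 24873)) = Add(Mul(3, Mul(Rational(2, 3), Pow(21, Rational(1, 2))), Pow(Rational(4, 3), -1)), Rational(-1, 24873)) = Add(Mul(3, Mul(Rational(2, 3), Pow(21, Rational(1, 2))), Rational(3, 4)), Rational(-1, 24873)) = Add(Mul(Rational(3, 2), Pow(21, Rational(1, 2))), Rational(-1, 24873)) = Add(Rational(-1, 24873), Mul(Rational(3, 2), Pow(21, Rational(1, 2))))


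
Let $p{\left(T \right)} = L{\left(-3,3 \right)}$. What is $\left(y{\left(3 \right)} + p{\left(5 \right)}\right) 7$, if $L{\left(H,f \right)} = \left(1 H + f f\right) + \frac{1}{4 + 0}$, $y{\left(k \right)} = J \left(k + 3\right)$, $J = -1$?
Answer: $\frac{7}{4} \approx 1.75$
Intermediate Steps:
$y{\left(k \right)} = -3 - k$ ($y{\left(k \right)} = - (k + 3) = - (3 + k) = -3 - k$)
$L{\left(H,f \right)} = \frac{1}{4} + H + f^{2}$ ($L{\left(H,f \right)} = \left(H + f^{2}\right) + \frac{1}{4} = \frac{1}{4} + H + f^{2}$)
$p{\left(T \right)} = \frac{25}{4}$ ($p{\left(T \right)} = \frac{1}{4} - 3 + 3^{2} = \frac{1}{4} - 3 + 9 = \frac{25}{4}$)
$\left(y{\left(3 \right)} + p{\left(5 \right)}\right) 7 = \left(\left(-3 - 3\right) + \frac{25}{4}\right) 7 = \left(-6 + \frac{25}{4}\right) 7 = \frac{1}{4} \cdot 7 = \frac{7}{4}$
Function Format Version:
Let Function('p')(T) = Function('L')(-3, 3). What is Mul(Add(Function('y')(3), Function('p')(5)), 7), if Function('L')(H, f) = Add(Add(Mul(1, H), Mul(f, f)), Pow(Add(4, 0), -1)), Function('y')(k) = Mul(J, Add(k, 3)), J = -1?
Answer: Rational(7, 4) ≈ 1.7500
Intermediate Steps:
Function('y')(k) = Add(-3, Mul(-1, k)) (Function('y')(k) = Mul(-1, Add(k, 3)) = Mul(-1, Add(3, k)) = Add(-3, Mul(-1, k)))
Function('L')(H, f) = Add(Rational(1, 4), H, Pow(f, 2)) (Function('L')(H, f) = Add(Add(H, Pow(f, 2)), Pow(4, -1)) = Add(Add(H, Pow(f, 2)), Rational(1, 4)) = Add(Rational(1, 4), H, Pow(f, 2)))
Function('p')(T) = Rational(25, 4) (Function('p')(T) = Add(Rational(1, 4), -3, Pow(3, 2)) = Add(Rational(1, 4), -3, 9) = Rational(25, 4))
Mul(Add(Function('y')(3), Function('p')(5)), 7) = Mul(Add(Add(-3, Mul(-1, 3)), Rational(25, 4)), 7) = Mul(Add(Add(-3, -3), Rational(25, 4)), 7) = Mul(Add(-6, Rational(25, 4)), 7) = Mul(Rational(1, 4), 7) = Rational(7, 4)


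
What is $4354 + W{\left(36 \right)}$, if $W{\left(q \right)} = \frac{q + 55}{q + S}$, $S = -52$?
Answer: $\frac{69573}{16} \approx 4348.3$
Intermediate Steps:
$W{\left(q \right)} = \frac{55 + q}{-52 + q}$ ($W{\left(q \right)} = \frac{q + 55}{q - 52} = \frac{55 + q}{-52 + q}$)
$4354 + W{\left(36 \right)} = 4354 + \frac{55 + 36}{-52 + 36} = 4354 + \frac{1}{-16} \cdot 91 = 4354 - \frac{91}{16} = \frac{69573}{16}$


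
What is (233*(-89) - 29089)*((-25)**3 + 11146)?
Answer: 223170654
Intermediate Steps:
(233*(-89) - 29089)*((-25)**3 + 11146) = (-20737 - 29089)*(-15625 + 11146) = -49826*(-4479) = 223170654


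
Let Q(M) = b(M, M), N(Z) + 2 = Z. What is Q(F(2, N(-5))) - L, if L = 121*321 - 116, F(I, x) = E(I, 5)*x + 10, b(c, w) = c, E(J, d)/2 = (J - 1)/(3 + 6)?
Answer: -348449/9 ≈ -38717.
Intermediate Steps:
E(J, d) = -2/9 + 2*J/9 (E(J, d) = 2*((J - 1)/(3 + 6)) = 2*((-1 + J)/9) = 2*((-1 + J)*(1/9)) = 2*(-1/9 + J/9) = -2/9 + 2*J/9)
N(Z) = -2 + Z
F(I, x) = 10 + x*(-2/9 + 2*I/9) (F(I, x) = (-2/9 + 2*I/9)*x + 10 = x*(-2/9 + 2*I/9) + 10 = 10 + x*(-2/9 + 2*I/9))
L = 38725 (L = 38841 - 116 = 38725)
Q(M) = M
Q(F(2, N(-5))) - L = (10 + 2*(-2 - 5)*(-1 + 2)/9) - 1*38725 = (10 + (2/9)*(-7)*1) - 38725 = (10 - 14/9) - 38725 = 76/9 - 38725 = -348449/9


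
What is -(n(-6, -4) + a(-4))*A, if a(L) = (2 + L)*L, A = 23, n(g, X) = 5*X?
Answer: 276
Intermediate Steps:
a(L) = L*(2 + L)
-(n(-6, -4) + a(-4))*A = -(5*(-4) - 4*(2 - 4))*23 = -(-20 - 4*(-2))*23 = -(-20 + 8)*23 = -(-12)*23 = -1*(-276) = 276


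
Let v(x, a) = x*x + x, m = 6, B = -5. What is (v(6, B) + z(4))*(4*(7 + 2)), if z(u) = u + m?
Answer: 1872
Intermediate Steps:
z(u) = 6 + u (z(u) = u + 6 = 6 + u)
v(x, a) = x + x² (v(x, a) = x² + x = x + x²)
(v(6, B) + z(4))*(4*(7 + 2)) = (6*(1 + 6) + (6 + 4))*(4*(7 + 2)) = (6*7 + 10)*(4*9) = (42 + 10)*36 = 52*36 = 1872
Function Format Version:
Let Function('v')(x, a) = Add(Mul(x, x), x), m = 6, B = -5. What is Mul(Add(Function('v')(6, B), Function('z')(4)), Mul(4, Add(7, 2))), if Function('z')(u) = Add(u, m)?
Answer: 1872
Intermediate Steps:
Function('z')(u) = Add(6, u) (Function('z')(u) = Add(u, 6) = Add(6, u))
Function('v')(x, a) = Add(x, Pow(x, 2)) (Function('v')(x, a) = Add(Pow(x, 2), x) = Add(x, Pow(x, 2)))
Mul(Add(Function('v')(6, B), Function('z')(4)), Mul(4, Add(7, 2))) = Mul(Add(Mul(6, Add(1, 6)), Add(6, 4)), Mul(4, Add(7, 2))) = Mul(Add(Mul(6, 7), 10), Mul(4, 9)) = Mul(Add(42, 10), 36) = Mul(52, 36) = 1872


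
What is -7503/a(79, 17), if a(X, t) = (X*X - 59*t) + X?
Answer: -7503/5317 ≈ -1.4111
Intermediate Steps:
a(X, t) = X + X² - 59*t (a(X, t) = (X² - 59*t) + X = X + X² - 59*t)
-7503/a(79, 17) = -7503/(79 + 79² - 59*17) = -7503/(79 + 6241 - 1003) = -7503/5317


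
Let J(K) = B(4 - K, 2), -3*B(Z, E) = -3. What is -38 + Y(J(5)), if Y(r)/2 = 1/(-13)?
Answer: -496/13 ≈ -38.154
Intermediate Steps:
B(Z, E) = 1 (B(Z, E) = -⅓*(-3) = 1)
J(K) = 1
Y(r) = -2/13 (Y(r) = 2/(-13) = 2*(-1/13) = -2/13)
-38 + Y(J(5)) = -38 - 2/13 = -496/13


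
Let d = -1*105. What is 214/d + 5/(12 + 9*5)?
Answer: -1297/665 ≈ -1.9504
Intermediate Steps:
d = -105
214/d + 5/(12 + 9*5) = 214/(-105) + 5/(12 + 9*5) = 214*(-1/105) + 5/(12 + 45) = -214/105 + 5/57 = -1297/665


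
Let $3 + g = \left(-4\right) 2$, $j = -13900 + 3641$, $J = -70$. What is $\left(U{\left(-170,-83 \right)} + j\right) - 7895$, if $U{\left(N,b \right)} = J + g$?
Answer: $-18235$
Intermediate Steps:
$j = -10259$
$g = -11$ ($g = -3 - 8 = -11$)
$U{\left(N,b \right)} = -81$ ($U{\left(N,b \right)} = -70 - 11 = -81$)
$\left(U{\left(-170,-83 \right)} + j\right) - 7895 = \left(-81 - 10259\right) - 7895 = -10340 - 7895 = -18235$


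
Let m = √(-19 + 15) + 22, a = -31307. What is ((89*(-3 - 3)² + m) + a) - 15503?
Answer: -43584 + 2*I ≈ -43584.0 + 2.0*I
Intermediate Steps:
m = 22 + 2*I (m = √(-4) + 22 = 2*I + 22 = 22 + 2*I ≈ 22.0 + 2.0*I)
((89*(-3 - 3)² + m) + a) - 15503 = ((89*(-3 - 3)² + (22 + 2*I)) - 31307) - 15503 = ((89*(-6)² + (22 + 2*I)) - 31307) - 15503 = ((89*36 + (22 + 2*I)) - 31307) - 15503 = ((3204 + (22 + 2*I)) - 31307) - 15503 = ((3226 + 2*I) - 31307) - 15503 = (-28081 + 2*I) - 15503 = -43584 + 2*I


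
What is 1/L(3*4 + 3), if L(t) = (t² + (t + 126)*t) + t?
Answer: 1/2355 ≈ 0.00042463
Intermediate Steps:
L(t) = t + t² + t*(126 + t) (L(t) = (t² + (126 + t)*t) + t = (t² + t*(126 + t)) + t = t + t² + t*(126 + t))
1/L(3*4 + 3) = 1/((3*4 + 3)*(127 + 2*(3*4 + 3))) = 1/((12 + 3)*(127 + 2*(12 + 3))) = 1/(15*(127 + 2*15)) = 1/(15*(127 + 30)) = 1/(15*157) = 1/2355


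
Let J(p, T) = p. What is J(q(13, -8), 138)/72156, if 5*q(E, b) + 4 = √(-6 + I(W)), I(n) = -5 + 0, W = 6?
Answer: -1/90195 + I*√11/360780 ≈ -1.1087e-5 + 9.1929e-6*I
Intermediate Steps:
I(n) = -5
q(E, b) = -⅘ + I*√11/5 (q(E, b) = -⅘ + √(-6 - 5)/5 = -⅘ + √(-11)/5 = -⅘ + (I*√11)/5 = -⅘ + I*√11/5)
J(q(13, -8), 138)/72156 = (-⅘ + I*√11/5)/72156 = (-⅘ + I*√11/5)*(1/72156) = -1/90195 + I*√11/360780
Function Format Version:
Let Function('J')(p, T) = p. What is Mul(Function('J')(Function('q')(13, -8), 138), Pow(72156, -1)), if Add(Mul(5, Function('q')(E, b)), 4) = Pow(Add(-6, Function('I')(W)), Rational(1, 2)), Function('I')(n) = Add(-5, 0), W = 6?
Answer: Add(Rational(-1, 90195), Mul(Rational(1, 360780), I, Pow(11, Rational(1, 2)))) ≈ Add(-1.1087e-5, Mul(9.1929e-6, I))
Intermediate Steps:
Function('I')(n) = -5
Function('q')(E, b) = Add(Rational(-4, 5), Mul(Rational(1, 5), I, Pow(11, Rational(1, 2)))) (Function('q')(E, b) = Add(Rational(-4, 5), Mul(Rational(1, 5), Pow(Add(-6, -5), Rational(1, 2)))) = Add(Rational(-4, 5), Mul(Rational(1, 5), Pow(-11, Rational(1, 2)))) = Add(Rational(-4, 5), Mul(Rational(1, 5), Mul(I, Pow(11, Rational(1, 2))))) = Add(Rational(-4, 5), Mul(Rational(1, 5), I, Pow(11, Rational(1, 2)))))
Mul(Function('J')(Function('q')(13, -8), 138), Pow(72156, -1)) = Mul(Add(Rational(-4, 5), Mul(Rational(1, 5), I, Pow(11, Rational(1, 2)))), Pow(72156, -1)) = Mul(Add(Rational(-4, 5), Mul(Rational(1, 5), I, Pow(11, Rational(1, 2)))), Rational(1, 72156)) = Add(Rational(-1, 90195), Mul(Rational(1, 360780), I, Pow(11, Rational(1, 2))))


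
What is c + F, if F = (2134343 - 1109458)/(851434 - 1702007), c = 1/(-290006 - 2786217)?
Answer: -3152775659928/2616552225779 ≈ -1.2049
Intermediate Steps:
c = -1/3076223 (c = 1/(-3076223) = -1/3076223 ≈ -3.2507e-7)
F = -1024885/850573 (F = 1024885/(-850573) = 1024885*(-1/850573) = -1024885/850573 ≈ -1.2049)
c + F = -1/3076223 - 1024885/850573 = -3152775659928/2616552225779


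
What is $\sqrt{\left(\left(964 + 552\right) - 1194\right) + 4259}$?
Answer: $3 \sqrt{509} \approx 67.683$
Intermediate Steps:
$\sqrt{\left(\left(964 + 552\right) - 1194\right) + 4259} = \sqrt{\left(1516 - 1194\right) + 4259} = \sqrt{322 + 4259} = \sqrt{4581} = 3 \sqrt{509}$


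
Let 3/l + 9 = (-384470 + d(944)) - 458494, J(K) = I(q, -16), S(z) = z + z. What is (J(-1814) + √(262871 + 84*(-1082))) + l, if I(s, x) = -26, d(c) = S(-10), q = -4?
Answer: -21917821/842993 + √171983 ≈ 388.71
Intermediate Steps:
S(z) = 2*z
d(c) = -20 (d(c) = 2*(-10) = -20)
J(K) = -26
l = -3/842993 (l = 3/(-9 + ((-384470 - 20) - 458494)) = 3/(-9 + (-384490 - 458494)) = 3/(-9 - 842984) = 3/(-842993) = 3*(-1/842993) = -3/842993 ≈ -3.5587e-6)
(J(-1814) + √(262871 + 84*(-1082))) + l = (-26 + √(262871 + 84*(-1082))) - 3/842993 = (-26 + √(262871 - 90888)) - 3/842993 = (-26 + √171983) - 3/842993 = -21917821/842993 + √171983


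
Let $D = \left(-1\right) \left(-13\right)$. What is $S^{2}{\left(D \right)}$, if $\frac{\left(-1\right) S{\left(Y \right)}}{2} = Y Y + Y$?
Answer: $132496$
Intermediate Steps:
$D = 13$
$S{\left(Y \right)} = - 2 Y - 2 Y^{2}$ ($S{\left(Y \right)} = - 2 \left(Y Y + Y\right) = - 2 \left(Y^{2} + Y\right) = - 2 \left(Y + Y^{2}\right) = - 2 Y - 2 Y^{2}$)
$S^{2}{\left(D \right)} = \left(\left(-2\right) 13 \left(1 + 13\right)\right)^{2} = \left(\left(-2\right) 13 \cdot 14\right)^{2} = \left(-364\right)^{2} = 132496$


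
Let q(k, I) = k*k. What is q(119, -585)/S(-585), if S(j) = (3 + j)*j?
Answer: 14161/340470 ≈ 0.041592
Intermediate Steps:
q(k, I) = k**2
S(j) = j*(3 + j)
q(119, -585)/S(-585) = 119**2/((-585*(3 - 585))) = 14161/((-585*(-582))) = 14161/340470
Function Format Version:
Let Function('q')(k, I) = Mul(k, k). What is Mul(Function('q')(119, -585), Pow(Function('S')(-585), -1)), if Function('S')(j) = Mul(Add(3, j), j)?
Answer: Rational(14161, 340470) ≈ 0.041592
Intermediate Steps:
Function('q')(k, I) = Pow(k, 2)
Function('S')(j) = Mul(j, Add(3, j))
Mul(Function('q')(119, -585), Pow(Function('S')(-585), -1)) = Mul(Pow(119, 2), Pow(Mul(-585, Add(3, -585)), -1)) = Mul(14161, Pow(Mul(-585, -582), -1)) = Mul(14161, Pow(340470, -1)) = Mul(14161, Rational(1, 340470)) = Rational(14161, 340470)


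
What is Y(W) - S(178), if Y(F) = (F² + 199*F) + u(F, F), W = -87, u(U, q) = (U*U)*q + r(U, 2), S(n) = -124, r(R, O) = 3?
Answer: -668120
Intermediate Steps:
u(U, q) = 3 + q*U² (u(U, q) = (U*U)*q + 3 = U²*q + 3 = q*U² + 3 = 3 + q*U²)
Y(F) = 3 + F² + F³ + 199*F (Y(F) = (F² + 199*F) + (3 + F*F²) = (F² + 199*F) + (3 + F³) = 3 + F² + F³ + 199*F)
Y(W) - S(178) = (3 + (-87)² + (-87)³ + 199*(-87)) - 1*(-124) = (3 + 7569 - 658503 - 17313) + 124 = -668244 + 124 = -668120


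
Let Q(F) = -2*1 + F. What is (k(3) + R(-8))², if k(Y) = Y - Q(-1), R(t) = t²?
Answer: 4900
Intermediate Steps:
Q(F) = -2 + F
k(Y) = 3 + Y (k(Y) = Y - (-2 - 1) = Y - 1*(-3) = Y + 3 = 3 + Y)
(k(3) + R(-8))² = ((3 + 3) + (-8)²)² = (6 + 64)² = 70² = 4900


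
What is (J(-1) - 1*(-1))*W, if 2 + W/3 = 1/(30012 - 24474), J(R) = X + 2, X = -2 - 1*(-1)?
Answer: -11075/923 ≈ -11.999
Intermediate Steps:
X = -1 (X = -2 + 1 = -1)
J(R) = 1 (J(R) = -1 + 2 = 1)
W = -11075/1846 (W = -6 + 3/(30012 - 24474) = -6 + 3/5538 = -6 + 3*(1/5538) = -6 + 1/1846 = -11075/1846 ≈ -5.9995)
(J(-1) - 1*(-1))*W = (1 - 1*(-1))*(-11075/1846) = (1 + 1)*(-11075/1846) = 2*(-11075/1846) = -11075/923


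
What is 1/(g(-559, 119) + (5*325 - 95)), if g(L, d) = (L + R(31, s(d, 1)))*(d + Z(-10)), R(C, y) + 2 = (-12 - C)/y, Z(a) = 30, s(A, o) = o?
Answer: -1/88466 ≈ -1.1304e-5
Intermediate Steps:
R(C, y) = -2 + (-12 - C)/y
g(L, d) = (-45 + L)*(30 + d) (g(L, d) = (L + (-12 - 1*31 - 2*1)/1)*(d + 30) = (L + 1*(-12 - 31 - 2))*(30 + d) = (L + 1*(-45))*(30 + d) = (L - 45)*(30 + d) = (-45 + L)*(30 + d))
1/(g(-559, 119) + (5*325 - 95)) = 1/((-1350 - 45*119 + 30*(-559) - 559*119) + (5*325 - 95)) = 1/((-1350 - 5355 - 16770 - 66521) + (1625 - 95)) = 1/(-89996 + 1530) = 1/(-88466) = -1/88466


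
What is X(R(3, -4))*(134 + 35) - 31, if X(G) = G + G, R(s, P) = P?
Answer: -1383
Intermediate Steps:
X(G) = 2*G
X(R(3, -4))*(134 + 35) - 31 = (2*(-4))*(134 + 35) - 31 = -8*169 - 31 = -1352 - 31 = -1383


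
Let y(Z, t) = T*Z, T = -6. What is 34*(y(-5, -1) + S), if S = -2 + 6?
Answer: 1156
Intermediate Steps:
S = 4
y(Z, t) = -6*Z
34*(y(-5, -1) + S) = 34*(-6*(-5) + 4) = 34*(30 + 4) = 34*34 = 1156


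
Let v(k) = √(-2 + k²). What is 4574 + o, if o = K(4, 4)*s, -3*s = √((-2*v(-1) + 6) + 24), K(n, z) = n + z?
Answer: 4574 - 8*√(30 - 2*I)/3 ≈ 4559.4 + 0.48659*I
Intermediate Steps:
s = -√(30 - 2*I)/3 (s = -√((-2*√(-2 + (-1)²) + 6) + 24)/3 = -√((-2*√(-2 + 1) + 6) + 24)/3 = -√((-2*I + 6) + 24)/3 = -√((6 - 2*I) + 24)/3 = -√(30 - 2*I)/3 ≈ -1.8268 + 0.060824*I)
o = -8*√(30 - 2*I)/3 (o = (4 + 4)*(-√(30 - 2*I)/3) = 8*(-√(30 - 2*I)/3) = -8*√(30 - 2*I)/3 ≈ -14.614 + 0.48659*I)
4574 + o = 4574 - 8*√(30 - 2*I)/3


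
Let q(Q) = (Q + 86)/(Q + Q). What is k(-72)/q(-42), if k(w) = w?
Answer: 1512/11 ≈ 137.45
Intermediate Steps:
q(Q) = (86 + Q)/(2*Q) (q(Q) = (86 + Q)/((2*Q)) = (86 + Q)*(1/(2*Q)) = (86 + Q)/(2*Q))
k(-72)/q(-42) = -72*(-84/(86 - 42)) = -72/((½)*(-1/42)*44) = -72/(-11/21) = -72*(-21/11) = 1512/11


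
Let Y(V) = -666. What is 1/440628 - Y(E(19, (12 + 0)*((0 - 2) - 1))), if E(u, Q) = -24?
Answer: 293458249/440628 ≈ 666.00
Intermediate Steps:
1/440628 - Y(E(19, (12 + 0)*((0 - 2) - 1))) = 1/440628 - 1*(-666) = 1/440628 + 666 = 293458249/440628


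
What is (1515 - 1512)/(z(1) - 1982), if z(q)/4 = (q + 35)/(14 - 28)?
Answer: -21/13946 ≈ -0.0015058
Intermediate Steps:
z(q) = -10 - 2*q/7 (z(q) = 4*((q + 35)/(14 - 28)) = 4*((35 + q)/(-14)) = 4*((35 + q)*(-1/14)) = 4*(-5/2 - q/14) = -10 - 2*q/7)
(1515 - 1512)/(z(1) - 1982) = (1515 - 1512)/((-10 - 2/7*1) - 1982) = 3/((-10 - 2/7) - 1982) = 3/(-72/7 - 1982) = 3/(-13946/7) = 3*(-7/13946) = -21/13946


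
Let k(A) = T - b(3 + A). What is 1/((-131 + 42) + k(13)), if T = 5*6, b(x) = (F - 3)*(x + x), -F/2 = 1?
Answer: 1/101 ≈ 0.0099010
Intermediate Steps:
F = -2 (F = -2*1 = -2)
b(x) = -10*x (b(x) = (-2 - 3)*(x + x) = -10*x)
T = 30
k(A) = 60 + 10*A (k(A) = 30 - (-10)*(3 + A) = 30 - (-30 - 10*A) = 30 + (30 + 10*A) = 60 + 10*A)
1/((-131 + 42) + k(13)) = 1/((-131 + 42) + (60 + 10*13)) = 1/(-89 + (60 + 130)) = 1/(-89 + 190) = 1/101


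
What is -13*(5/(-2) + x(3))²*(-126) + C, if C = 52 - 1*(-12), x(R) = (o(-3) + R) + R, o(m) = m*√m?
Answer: -48193/2 - 34398*I*√3 ≈ -24097.0 - 59579.0*I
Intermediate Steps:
o(m) = m^(3/2)
x(R) = 2*R - 3*I*√3 (x(R) = ((-3)^(3/2) + R) + R = (-3*I*√3 + R) + R = (R - 3*I*√3) + R = 2*R - 3*I*√3)
C = 64 (C = 52 + 12 = 64)
-13*(5/(-2) + x(3))²*(-126) + C = -13*(5/(-2) + (2*3 - 3*I*√3))²*(-126) + 64 = -13*(5*(-½) + (6 - 3*I*√3))²*(-126) + 64 = -13*(-5/2 + (6 - 3*I*√3))²*(-126) + 64 = -13*(7/2 - 3*I*√3)²*(-126) + 64 = 1638*(7/2 - 3*I*√3)² + 64 = 64 + 1638*(7/2 - 3*I*√3)²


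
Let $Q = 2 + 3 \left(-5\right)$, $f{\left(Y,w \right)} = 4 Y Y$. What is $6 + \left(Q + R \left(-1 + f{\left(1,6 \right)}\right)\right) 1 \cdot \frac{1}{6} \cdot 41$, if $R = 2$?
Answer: $- \frac{251}{6} \approx -41.833$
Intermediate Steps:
$f{\left(Y,w \right)} = 4 Y^{2}$
$Q = -13$ ($Q = 2 - 15 = -13$)
$6 + \left(Q + R \left(-1 + f{\left(1,6 \right)}\right)\right) 1 \cdot \frac{1}{6} \cdot 41 = 6 + \left(-13 + 2 \left(-1 + 4 \cdot 1^{2}\right)\right) 1 \cdot \frac{1}{6} \cdot 41 = 6 + \left(-13 + 2 \left(-1 + 4 \cdot 1\right)\right) 1 \cdot \frac{1}{6} \cdot 41 = 6 + \left(-13 + 2 \left(-1 + 4\right)\right) \frac{1}{6} \cdot 41 = 6 + \left(-13 + 2 \cdot 3\right) \frac{1}{6} \cdot 41 = 6 + \left(-13 + 6\right) \frac{1}{6} \cdot 41 = 6 + \left(-7\right) \frac{1}{6} \cdot 41 = 6 - \frac{287}{6} = - \frac{251}{6}$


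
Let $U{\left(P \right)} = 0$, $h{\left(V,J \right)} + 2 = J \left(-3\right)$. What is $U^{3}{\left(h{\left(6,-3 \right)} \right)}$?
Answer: $0$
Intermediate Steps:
$h{\left(V,J \right)} = -2 - 3 J$ ($h{\left(V,J \right)} = -2 + J \left(-3\right) = -2 - 3 J$)
$U^{3}{\left(h{\left(6,-3 \right)} \right)} = 0^{3} = 0$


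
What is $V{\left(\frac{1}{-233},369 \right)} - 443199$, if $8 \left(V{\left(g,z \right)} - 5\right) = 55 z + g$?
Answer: $- \frac{410692441}{932} \approx -4.4066 \cdot 10^{5}$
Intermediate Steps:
$V{\left(g,z \right)} = 5 + \frac{g}{8} + \frac{55 z}{8}$ ($V{\left(g,z \right)} = 5 + \frac{55 z + g}{8} = 5 + \frac{g + 55 z}{8} = 5 + \left(\frac{g}{8} + \frac{55 z}{8}\right) = 5 + \frac{g}{8} + \frac{55 z}{8}$)
$V{\left(\frac{1}{-233},369 \right)} - 443199 = \left(5 + \frac{1}{8 \left(-233\right)} + \frac{55}{8} \cdot 369\right) - 443199 = \left(5 + \frac{1}{8} \left(- \frac{1}{233}\right) + \frac{20295}{8}\right) - 443199 = \left(5 - \frac{1}{1864} + \frac{20295}{8}\right) - 443199 = \frac{2369027}{932} - 443199 = - \frac{410692441}{932}$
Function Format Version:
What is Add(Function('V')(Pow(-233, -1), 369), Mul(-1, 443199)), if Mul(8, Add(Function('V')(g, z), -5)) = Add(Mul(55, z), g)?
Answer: Rational(-410692441, 932) ≈ -4.4066e+5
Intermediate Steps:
Function('V')(g, z) = Add(5, Mul(Rational(1, 8), g), Mul(Rational(55, 8), z)) (Function('V')(g, z) = Add(5, Mul(Rational(1, 8), Add(Mul(55, z), g))) = Add(5, Mul(Rational(1, 8), Add(g, Mul(55, z)))) = Add(5, Add(Mul(Rational(1, 8), g), Mul(Rational(55, 8), z))) = Add(5, Mul(Rational(1, 8), g), Mul(Rational(55, 8), z)))
Add(Function('V')(Pow(-233, -1), 369), Mul(-1, 443199)) = Add(Add(5, Mul(Rational(1, 8), Pow(-233, -1)), Mul(Rational(55, 8), 369)), Mul(-1, 443199)) = Add(Add(5, Mul(Rational(1, 8), Rational(-1, 233)), Rational(20295, 8)), -443199) = Add(Add(5, Rational(-1, 1864), Rational(20295, 8)), -443199) = Add(Rational(2369027, 932), -443199) = Rational(-410692441, 932)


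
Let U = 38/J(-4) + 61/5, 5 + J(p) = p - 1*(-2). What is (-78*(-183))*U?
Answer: 3382938/35 ≈ 96655.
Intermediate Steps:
J(p) = -3 + p (J(p) = -5 + (p - 1*(-2)) = -5 + (p + 2) = -5 + (2 + p) = -3 + p)
U = 237/35 (U = 38/(-3 - 4) + 61/5 = 38/(-7) + 61*(⅕) = 38*(-⅐) + 61/5 = -38/7 + 61/5 = 237/35 ≈ 6.7714)
(-78*(-183))*U = -78*(-183)*(237/35) = 14274*(237/35) = 3382938/35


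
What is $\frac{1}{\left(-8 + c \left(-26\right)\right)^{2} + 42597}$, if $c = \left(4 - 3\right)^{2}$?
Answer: $\frac{1}{43753} \approx 2.2856 \cdot 10^{-5}$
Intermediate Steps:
$c = 1$ ($c = 1^{2} = 1$)
$\frac{1}{\left(-8 + c \left(-26\right)\right)^{2} + 42597} = \frac{1}{\left(-8 + 1 \left(-26\right)\right)^{2} + 42597} = \frac{1}{\left(-8 - 26\right)^{2} + 42597} = \frac{1}{\left(-34\right)^{2} + 42597} = \frac{1}{1156 + 42597} = \frac{1}{43753}$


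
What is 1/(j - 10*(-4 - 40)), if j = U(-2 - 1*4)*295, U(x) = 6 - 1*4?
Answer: 1/1030 ≈ 0.00097087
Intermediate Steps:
U(x) = 2 (U(x) = 6 - 4 = 2)
j = 590 (j = 2*295 = 590)
1/(j - 10*(-4 - 40)) = 1/(590 - 10*(-4 - 40)) = 1/(590 - 10*(-44)) = 1/(590 + 440) = 1/1030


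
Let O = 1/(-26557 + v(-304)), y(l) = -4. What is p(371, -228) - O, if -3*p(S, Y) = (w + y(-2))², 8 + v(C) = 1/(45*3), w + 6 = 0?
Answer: -358626995/10758822 ≈ -33.333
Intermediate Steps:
w = -6 (w = -6 + 0 = -6)
v(C) = -1079/135 (v(C) = -8 + 1/(45*3) = -8 + 1/135 = -1079/135)
p(S, Y) = -100/3 (p(S, Y) = -(-6 - 4)²/3 = -⅓*(-10)² = -⅓*100 = -100/3)
O = -135/3586274 (O = 1/(-26557 - 1079/135) = 1/(-3586274/135) = -135/3586274 ≈ -3.7644e-5)
p(371, -228) - O = -100/3 - 1*(-135/3586274) = -100/3 + 135/3586274 = -358626995/10758822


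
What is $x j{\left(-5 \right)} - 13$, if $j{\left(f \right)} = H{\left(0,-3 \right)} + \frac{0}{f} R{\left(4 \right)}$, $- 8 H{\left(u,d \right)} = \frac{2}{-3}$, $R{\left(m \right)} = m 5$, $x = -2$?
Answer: $- \frac{79}{6} \approx -13.167$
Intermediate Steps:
$R{\left(m \right)} = 5 m$
$H{\left(u,d \right)} = \frac{1}{12}$ ($H{\left(u,d \right)} = - \frac{2 \frac{1}{-3}}{8} = - \frac{2 \left(- \frac{1}{3}\right)}{8} = \left(- \frac{1}{8}\right) \left(- \frac{2}{3}\right) = \frac{1}{12}$)
$j{\left(f \right)} = \frac{1}{12}$ ($j{\left(f \right)} = \frac{1}{12} + \frac{0}{f} 5 \cdot 4 = \frac{1}{12} + 0 \cdot 20 = \frac{1}{12} + 0 = \frac{1}{12}$)
$x j{\left(-5 \right)} - 13 = \left(-2\right) \frac{1}{12} - 13 = - \frac{1}{6} - 13 = - \frac{79}{6}$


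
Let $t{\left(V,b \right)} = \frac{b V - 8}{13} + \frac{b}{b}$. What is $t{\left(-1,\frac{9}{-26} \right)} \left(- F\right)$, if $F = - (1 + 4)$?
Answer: $\frac{695}{338} \approx 2.0562$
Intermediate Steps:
$F = -5$ ($F = \left(-1\right) 5 = -5$)
$t{\left(V,b \right)} = \frac{5}{13} + \frac{V b}{13}$ ($t{\left(V,b \right)} = \left(V b - 8\right) \frac{1}{13} + 1 = \left(-8 + V b\right) \frac{1}{13} + 1 = \left(- \frac{8}{13} + \frac{V b}{13}\right) + 1 = \frac{5}{13} + \frac{V b}{13}$)
$t{\left(-1,\frac{9}{-26} \right)} \left(- F\right) = \left(\frac{5}{13} + \frac{1}{13} \left(-1\right) \frac{9}{-26}\right) \left(\left(-1\right) \left(-5\right)\right) = \left(\frac{5}{13} + \frac{1}{13} \left(-1\right) 9 \left(- \frac{1}{26}\right)\right) 5 = \left(\frac{5}{13} + \frac{1}{13} \left(-1\right) \left(- \frac{9}{26}\right)\right) 5 = \left(\frac{5}{13} + \frac{9}{338}\right) 5 = \frac{139}{338} \cdot 5 = \frac{695}{338}$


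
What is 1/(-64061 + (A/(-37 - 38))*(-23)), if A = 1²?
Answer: -75/4804552 ≈ -1.5610e-5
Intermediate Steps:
A = 1
1/(-64061 + (A/(-37 - 38))*(-23)) = 1/(-64061 + (1/(-37 - 38))*(-23)) = 1/(-64061 + (1/(-75))*(-23)) = 1/(-64061 - 1/75*1*(-23)) = 1/(-64061 - 1/75*(-23)) = 1/(-64061 + 23/75) = 1/(-4804552/75) = -75/4804552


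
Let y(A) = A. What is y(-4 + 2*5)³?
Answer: 216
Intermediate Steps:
y(-4 + 2*5)³ = (-4 + 2*5)³ = (-4 + 10)³ = 6³ = 216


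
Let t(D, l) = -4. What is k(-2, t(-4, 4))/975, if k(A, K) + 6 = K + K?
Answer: -14/975 ≈ -0.014359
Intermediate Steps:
k(A, K) = -6 + 2*K (k(A, K) = -6 + (K + K) = -6 + 2*K)
k(-2, t(-4, 4))/975 = (-6 + 2*(-4))/975 = (-6 - 8)*(1/975) = -14*1/975 = -14/975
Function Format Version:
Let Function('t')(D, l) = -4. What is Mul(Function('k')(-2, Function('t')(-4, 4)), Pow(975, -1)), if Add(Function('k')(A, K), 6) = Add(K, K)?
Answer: Rational(-14, 975) ≈ -0.014359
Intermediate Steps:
Function('k')(A, K) = Add(-6, Mul(2, K)) (Function('k')(A, K) = Add(-6, Add(K, K)) = Add(-6, Mul(2, K)))
Mul(Function('k')(-2, Function('t')(-4, 4)), Pow(975, -1)) = Mul(Add(-6, Mul(2, -4)), Pow(975, -1)) = Mul(Add(-6, -8), Rational(1, 975)) = Mul(-14, Rational(1, 975)) = Rational(-14, 975)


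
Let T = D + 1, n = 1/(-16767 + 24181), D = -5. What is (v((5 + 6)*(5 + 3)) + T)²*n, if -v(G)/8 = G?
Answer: 250632/3707 ≈ 67.610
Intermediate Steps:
n = 1/7414 ≈ 0.00013488
v(G) = -8*G
T = -4 (T = -5 + 1 = -4)
(v((5 + 6)*(5 + 3)) + T)²*n = (-8*(5 + 6)*(5 + 3) - 4)²*(1/7414) = (-88*8 - 4)²*(1/7414) = (-8*88 - 4)²*(1/7414) = (-704 - 4)²*(1/7414) = (-708)²*(1/7414) = 501264*(1/7414) = 250632/3707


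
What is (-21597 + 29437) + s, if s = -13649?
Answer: -5809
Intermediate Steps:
(-21597 + 29437) + s = (-21597 + 29437) - 13649 = 7840 - 13649 = -5809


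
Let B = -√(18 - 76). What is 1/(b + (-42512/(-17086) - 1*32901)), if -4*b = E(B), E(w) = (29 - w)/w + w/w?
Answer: -76832867998112/2527687022809244029 + 291931396*I*√58/2527687022809244029 ≈ -3.0397e-5 + 8.7957e-10*I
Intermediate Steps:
B = -I*√58 (B = -√(-58) = -I*√58 ≈ -7.6158*I)
E(w) = 1 + (29 - w)/w (E(w) = (29 - w)/w + 1 = 1 + (29 - w)/w)
b = -I*√58/8 (b = -29/(4*((-I*√58))) = -29*I*√58/58/4 = -I*√58/8 ≈ -0.95197*I)
1/(b + (-42512/(-17086) - 1*32901)) = 1/(-I*√58/8 + (-42512/(-17086) - 1*32901)) = 1/(-I*√58/8 + (-42512*(-1/17086) - 32901)) = 1/(-I*√58/8 + (21256/8543 - 32901)) = 1/(-I*√58/8 - 281051987/8543) = 1/(-281051987/8543 - I*√58/8)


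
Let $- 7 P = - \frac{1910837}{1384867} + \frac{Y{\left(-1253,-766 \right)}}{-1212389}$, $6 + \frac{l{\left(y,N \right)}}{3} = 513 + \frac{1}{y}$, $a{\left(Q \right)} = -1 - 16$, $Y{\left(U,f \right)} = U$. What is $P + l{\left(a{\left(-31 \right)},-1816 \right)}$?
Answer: $\frac{17876527453063784}{11752982620841} \approx 1521.0$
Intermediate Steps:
$a{\left(Q \right)} = -17$ ($a{\left(Q \right)} = -1 - 16 = -17$)
$l{\left(y,N \right)} = 1521 + \frac{3}{y}$ ($l{\left(y,N \right)} = -18 + 3 \left(513 + \frac{1}{y}\right) = -18 + \left(1539 + \frac{3}{y}\right) = 1521 + \frac{3}{y}$)
$P = \frac{2314942521242}{11752982620841}$ ($P = - \frac{- \frac{1910837}{1384867} - \frac{1253}{-1212389}}{7} = - \frac{\left(-1910837\right) \frac{1}{1384867} - - \frac{1253}{1212389}}{7} = - \frac{- \frac{1910837}{1384867} + \frac{1253}{1212389}}{7} = \left(- \frac{1}{7}\right) \left(- \frac{2314942521242}{1678997517263}\right) = \frac{2314942521242}{11752982620841} \approx 0.19697$)
$P + l{\left(a{\left(-31 \right)},-1816 \right)} = \frac{2314942521242}{11752982620841} + \left(1521 + \frac{3}{-17}\right) = \frac{2314942521242}{11752982620841} + \left(1521 + 3 \left(- \frac{1}{17}\right)\right) = \frac{2314942521242}{11752982620841} + \left(1521 - \frac{3}{17}\right) = \frac{2314942521242}{11752982620841} + \frac{25854}{17} = \frac{17876527453063784}{11752982620841}$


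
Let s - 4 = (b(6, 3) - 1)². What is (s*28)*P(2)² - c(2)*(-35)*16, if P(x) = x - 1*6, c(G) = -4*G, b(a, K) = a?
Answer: 8512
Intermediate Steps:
P(x) = -6 + x (P(x) = x - 6 = -6 + x)
s = 29 (s = 4 + (6 - 1)² = 4 + 5² = 4 + 25 = 29)
(s*28)*P(2)² - c(2)*(-35)*16 = (29*28)*(-6 + 2)² - -4*2*(-35)*16 = 812*(-4)² - (-8*(-35))*16 = 812*16 - 280*16 = 12992 - 1*4480 = 12992 - 4480 = 8512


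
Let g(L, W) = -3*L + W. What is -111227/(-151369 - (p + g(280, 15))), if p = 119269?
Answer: 111227/269813 ≈ 0.41224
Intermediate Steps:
g(L, W) = W - 3*L
-111227/(-151369 - (p + g(280, 15))) = -111227/(-151369 - (119269 + (15 - 3*280))) = -111227/(-151369 - (119269 + (15 - 840))) = -111227/(-151369 - (119269 - 825)) = -111227/(-151369 - 1*118444) = -111227/(-151369 - 118444) = -111227/(-269813) = -111227*(-1/269813) = 111227/269813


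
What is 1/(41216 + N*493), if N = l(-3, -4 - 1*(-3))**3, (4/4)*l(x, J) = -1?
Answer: 1/40723 ≈ 2.4556e-5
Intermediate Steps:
l(x, J) = -1
N = -1 (N = (-1)**3 = -1)
1/(41216 + N*493) = 1/(41216 - 1*493) = 1/(41216 - 493) = 1/40723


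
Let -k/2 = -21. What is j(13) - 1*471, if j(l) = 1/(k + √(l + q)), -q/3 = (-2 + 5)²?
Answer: (-471*√14 + 19781*I)/(√14 - 42*I) ≈ -470.98 - 0.0021044*I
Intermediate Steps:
k = 42 (k = -2*(-21) = 42)
q = -27 (q = -3*(-2 + 5)² = -3*3² = -3*9 = -27)
j(l) = 1/(42 + √(-27 + l)) (j(l) = 1/(42 + √(l - 27)) = 1/(42 + √(-27 + l)))
j(13) - 1*471 = 1/(42 + √(-27 + 13)) - 1*471 = 1/(42 + √(-14)) - 471 = 1/(42 + I*√14) - 471 = -471 + 1/(42 + I*√14)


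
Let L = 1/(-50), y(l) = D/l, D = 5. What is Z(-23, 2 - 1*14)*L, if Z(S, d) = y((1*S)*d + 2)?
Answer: -1/2780 ≈ -0.00035971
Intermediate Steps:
y(l) = 5/l
Z(S, d) = 5/(2 + S*d) (Z(S, d) = 5/((1*S)*d + 2) = 5/(S*d + 2) = 5/(2 + S*d))
L = -1/50 ≈ -0.020000
Z(-23, 2 - 1*14)*L = (5/(2 - 23*(2 - 1*14)))*(-1/50) = (5/(2 - 23*(2 - 14)))*(-1/50) = (5/(2 - 23*(-12)))*(-1/50) = (5/(2 + 276))*(-1/50) = (5/278)*(-1/50) = -1/2780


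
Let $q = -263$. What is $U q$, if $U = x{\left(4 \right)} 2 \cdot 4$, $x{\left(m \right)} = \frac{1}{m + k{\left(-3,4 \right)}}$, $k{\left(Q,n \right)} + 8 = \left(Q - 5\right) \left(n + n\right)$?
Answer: $\frac{526}{17} \approx 30.941$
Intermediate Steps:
$k{\left(Q,n \right)} = -8 + 2 n \left(-5 + Q\right)$ ($k{\left(Q,n \right)} = -8 + \left(Q - 5\right) \left(n + n\right) = -8 + \left(-5 + Q\right) 2 n = -8 + 2 n \left(-5 + Q\right)$)
$x{\left(m \right)} = \frac{1}{-72 + m}$ ($x{\left(m \right)} = \frac{1}{m - \left(48 + 24\right)} = \frac{1}{m - 72} = \frac{1}{-72 + m}$)
$U = - \frac{2}{17}$ ($U = \frac{1}{-72 + 4} \cdot 2 \cdot 4 = \frac{1}{-68} \cdot 2 \cdot 4 = \left(- \frac{1}{68}\right) 2 \cdot 4 = \left(- \frac{1}{34}\right) 4 = - \frac{2}{17} \approx -0.11765$)
$U q = \left(- \frac{2}{17}\right) \left(-263\right) = \frac{526}{17}$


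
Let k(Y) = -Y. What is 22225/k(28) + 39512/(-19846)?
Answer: -31584549/39692 ≈ -795.74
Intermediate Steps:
22225/k(28) + 39512/(-19846) = 22225/((-1*28)) + 39512/(-19846) = 22225/(-28) + 39512*(-1/19846) = 22225*(-1/28) - 19756/9923 = -3175/4 - 19756/9923 = -31584549/39692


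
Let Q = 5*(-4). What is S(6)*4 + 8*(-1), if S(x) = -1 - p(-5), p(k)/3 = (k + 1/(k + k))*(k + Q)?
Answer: -1542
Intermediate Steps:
Q = -20
p(k) = 3*(-20 + k)*(k + 1/(2*k)) (p(k) = 3*((k + 1/(k + k))*(k - 20)) = 3*((k + 1/(2*k))*(-20 + k)) = 3*((-20 + k)*(k + 1/(2*k))) = 3*(-20 + k)*(k + 1/(2*k)))
S(x) = -767/2 (S(x) = -1 - (3/2 - 60*(-5) - 30/(-5) + 3*(-5)**2) = -1 - (3/2 + 300 - 30*(-1/5) + 3*25) = -1 - (3/2 + 300 + 6 + 75) = -1 - 1*765/2 = -1 - 765/2 = -767/2)
S(6)*4 + 8*(-1) = -767/2*4 + 8*(-1) = -1534 - 8 = -1542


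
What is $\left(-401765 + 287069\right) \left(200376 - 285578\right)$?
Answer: $9772328592$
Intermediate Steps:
$\left(-401765 + 287069\right) \left(200376 - 285578\right) = \left(-114696\right) \left(-85202\right) = 9772328592$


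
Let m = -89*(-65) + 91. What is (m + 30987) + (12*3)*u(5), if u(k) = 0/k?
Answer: 36863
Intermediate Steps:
m = 5876 (m = 5785 + 91 = 5876)
u(k) = 0
(m + 30987) + (12*3)*u(5) = (5876 + 30987) + (12*3)*0 = 36863 + 36*0 = 36863 + 0 = 36863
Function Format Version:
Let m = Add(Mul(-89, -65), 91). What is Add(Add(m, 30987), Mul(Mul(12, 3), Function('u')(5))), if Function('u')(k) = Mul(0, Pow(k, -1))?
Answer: 36863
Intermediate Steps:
m = 5876 (m = Add(5785, 91) = 5876)
Function('u')(k) = 0
Add(Add(m, 30987), Mul(Mul(12, 3), Function('u')(5))) = Add(Add(5876, 30987), Mul(Mul(12, 3), 0)) = Add(36863, Mul(36, 0)) = Add(36863, 0) = 36863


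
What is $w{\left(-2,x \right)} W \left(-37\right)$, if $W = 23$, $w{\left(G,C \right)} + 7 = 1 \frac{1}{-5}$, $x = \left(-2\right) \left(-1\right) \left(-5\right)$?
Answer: $\frac{30636}{5} \approx 6127.2$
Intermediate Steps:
$x = -10$ ($x = 2 \left(-5\right) = -10$)
$w{\left(G,C \right)} = - \frac{36}{5}$ ($w{\left(G,C \right)} = -7 + 1 \frac{1}{-5} = -7 + 1 \left(- \frac{1}{5}\right) = -7 - \frac{1}{5} = - \frac{36}{5}$)
$w{\left(-2,x \right)} W \left(-37\right) = \left(- \frac{36}{5}\right) 23 \left(-37\right) = \left(- \frac{828}{5}\right) \left(-37\right) = \frac{30636}{5}$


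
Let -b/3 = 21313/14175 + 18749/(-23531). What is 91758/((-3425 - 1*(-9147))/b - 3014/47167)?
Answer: -510155170463730504/15004053098124221 ≈ -34.001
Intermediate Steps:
b = -235749128/111183975 (b = -3*(21313/14175 + 18749/(-23531)) = -3*(21313*(1/14175) + 18749*(-1/23531)) = -3*(21313/14175 - 18749/23531) = -3*235749128/333551925 = -235749128/111183975 ≈ -2.1203)
91758/((-3425 - 1*(-9147))/b - 3014/47167) = 91758/((-3425 - 1*(-9147))/(-235749128/111183975) - 3014/47167) = 91758/((-3425 + 9147)*(-111183975/235749128) - 3014*1/47167) = 91758/(5722*(-111183975/235749128) - 3014/47167) = 91758/(-318097352475/117874564 - 3014/47167) = 91758/(-15004053098124221/5559789560188) = 91758*(-5559789560188/15004053098124221) = -510155170463730504/15004053098124221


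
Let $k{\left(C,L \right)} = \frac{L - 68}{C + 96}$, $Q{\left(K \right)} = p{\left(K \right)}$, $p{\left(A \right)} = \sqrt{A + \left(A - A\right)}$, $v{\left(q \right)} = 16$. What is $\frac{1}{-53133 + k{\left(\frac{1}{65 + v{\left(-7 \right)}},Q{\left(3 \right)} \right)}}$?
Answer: $- \frac{1071206180891}{56917156682753706} - \frac{69993 \sqrt{3}}{18972385560917902} \approx -1.882 \cdot 10^{-5}$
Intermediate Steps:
$p{\left(A \right)} = \sqrt{A}$ ($p{\left(A \right)} = \sqrt{A + 0} = \sqrt{A}$)
$Q{\left(K \right)} = \sqrt{K}$
$k{\left(C,L \right)} = \frac{-68 + L}{96 + C}$
$\frac{1}{-53133 + k{\left(\frac{1}{65 + v{\left(-7 \right)}},Q{\left(3 \right)} \right)}} = \frac{1}{-53133 + \frac{-68 + \sqrt{3}}{96 + \frac{1}{65 + 16}}} = \frac{1}{-53133 + \frac{-68 + \sqrt{3}}{96 + \frac{1}{81}}} = \frac{1}{-53133 + \frac{-68 + \sqrt{3}}{\frac{7777}{81}}} = \frac{1}{-53133 + \frac{81 \left(-68 + \sqrt{3}\right)}{7777}} = \frac{1}{-53133 - \left(\frac{5508}{7777} - \frac{81 \sqrt{3}}{7777}\right)} = \frac{1}{- \frac{413220849}{7777} + \frac{81 \sqrt{3}}{7777}}$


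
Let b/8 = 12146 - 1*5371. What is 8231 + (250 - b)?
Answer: -45719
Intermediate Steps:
b = 54200 (b = 8*(12146 - 1*5371) = 8*(12146 - 5371) = 8*6775 = 54200)
8231 + (250 - b) = 8231 + (250 - 1*54200) = 8231 + (250 - 54200) = 8231 - 53950 = -45719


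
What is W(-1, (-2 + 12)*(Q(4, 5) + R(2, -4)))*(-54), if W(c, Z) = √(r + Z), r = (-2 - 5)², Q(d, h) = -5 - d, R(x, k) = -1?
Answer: -54*I*√51 ≈ -385.64*I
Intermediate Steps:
r = 49 (r = (-7)² = 49)
W(c, Z) = √(49 + Z)
W(-1, (-2 + 12)*(Q(4, 5) + R(2, -4)))*(-54) = √(49 + (-2 + 12)*((-5 - 1*4) - 1))*(-54) = √(49 + 10*((-5 - 4) - 1))*(-54) = √(49 + 10*(-9 - 1))*(-54) = √(49 + 10*(-10))*(-54) = √(49 - 100)*(-54) = √(-51)*(-54) = (I*√51)*(-54) = -54*I*√51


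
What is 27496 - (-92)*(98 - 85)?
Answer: 28692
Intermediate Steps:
27496 - (-92)*(98 - 85) = 27496 - (-92)*13 = 27496 - 1*(-1196) = 27496 + 1196 = 28692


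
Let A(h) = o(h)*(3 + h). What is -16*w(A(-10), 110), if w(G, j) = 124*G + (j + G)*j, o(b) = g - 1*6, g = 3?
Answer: -272224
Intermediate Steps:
o(b) = -3 (o(b) = 3 - 1*6 = 3 - 6 = -3)
A(h) = -9 - 3*h (A(h) = -3*(3 + h) = -9 - 3*h)
w(G, j) = 124*G + j*(G + j) (w(G, j) = 124*G + (G + j)*j = 124*G + j*(G + j))
-16*w(A(-10), 110) = -16*(110² + 124*(-9 - 3*(-10)) + (-9 - 3*(-10))*110) = -16*(12100 + 124*(-9 + 30) + (-9 + 30)*110) = -16*(12100 + 124*21 + 21*110) = -16*(12100 + 2604 + 2310) = -16*17014 = -272224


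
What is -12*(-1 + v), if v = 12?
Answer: -132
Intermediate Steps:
-12*(-1 + v) = -12*(-1 + 12) = -12*11 = -132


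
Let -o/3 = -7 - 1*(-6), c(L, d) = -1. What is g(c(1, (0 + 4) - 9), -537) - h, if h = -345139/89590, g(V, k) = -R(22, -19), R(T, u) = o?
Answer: 76369/89590 ≈ 0.85243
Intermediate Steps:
o = 3 (o = -3*(-7 - 1*(-6)) = -3*(-7 + 6) = -3*(-1) = 3)
R(T, u) = 3
g(V, k) = -3 (g(V, k) = -1*3 = -3)
h = -345139/89590 (h = -345139*1/89590 = -345139/89590 ≈ -3.8524)
g(c(1, (0 + 4) - 9), -537) - h = -3 - 1*(-345139/89590) = -3 + 345139/89590 = 76369/89590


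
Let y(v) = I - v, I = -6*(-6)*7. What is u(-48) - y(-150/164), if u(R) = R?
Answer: -24675/82 ≈ -300.91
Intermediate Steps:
I = 252 (I = 36*7 = 252)
y(v) = 252 - v
u(-48) - y(-150/164) = -48 - (252 - (-150)/164) = -48 - (252 - 1*(-75/82)) = -48 - (252 + 75/82) = -48 - 1*20739/82 = -48 - 20739/82 = -24675/82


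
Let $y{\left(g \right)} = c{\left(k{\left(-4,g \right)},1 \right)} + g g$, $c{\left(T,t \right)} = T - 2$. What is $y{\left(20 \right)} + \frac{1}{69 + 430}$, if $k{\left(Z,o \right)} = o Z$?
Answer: $\frac{158683}{499} \approx 318.0$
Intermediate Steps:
$k{\left(Z,o \right)} = Z o$
$c{\left(T,t \right)} = -2 + T$
$y{\left(g \right)} = -2 + g^{2} - 4 g$ ($y{\left(g \right)} = \left(-2 - 4 g\right) + g g = \left(-2 - 4 g\right) + g^{2} = -2 + g^{2} - 4 g$)
$y{\left(20 \right)} + \frac{1}{69 + 430} = \left(-2 + 20^{2} - 80\right) + \frac{1}{69 + 430} = \left(-2 + 400 - 80\right) + \frac{1}{499} = 318 + \frac{1}{499} = \frac{158683}{499}$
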